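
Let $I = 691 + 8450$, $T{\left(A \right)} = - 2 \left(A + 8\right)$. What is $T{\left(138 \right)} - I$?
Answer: $-9433$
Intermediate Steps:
$T{\left(A \right)} = -16 - 2 A$ ($T{\left(A \right)} = - 2 \left(8 + A\right) = -16 - 2 A$)
$I = 9141$
$T{\left(138 \right)} - I = \left(-16 - 276\right) - 9141 = -292 - 9141 = -9433$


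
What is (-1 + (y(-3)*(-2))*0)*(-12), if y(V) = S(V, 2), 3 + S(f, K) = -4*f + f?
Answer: 12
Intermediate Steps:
S(f, K) = -3 - 3*f (S(f, K) = -3 + (-4*f + f) = -3 - 3*f)
y(V) = -3 - 3*V
(-1 + (y(-3)*(-2))*0)*(-12) = (-1 + ((-3 - 3*(-3))*(-2))*0)*(-12) = (-1 + ((-3 + 9)*(-2))*0)*(-12) = (-1 + (6*(-2))*0)*(-12) = (-1 - 12*0)*(-12) = (-1 + 0)*(-12) = -1*(-12) = 12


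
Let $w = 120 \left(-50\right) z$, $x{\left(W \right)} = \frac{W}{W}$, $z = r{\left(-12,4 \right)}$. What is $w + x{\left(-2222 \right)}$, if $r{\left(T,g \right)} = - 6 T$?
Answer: $-431999$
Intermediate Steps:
$z = 72$ ($z = \left(-6\right) \left(-12\right) = 72$)
$x{\left(W \right)} = 1$
$w = -432000$ ($w = 120 \left(-50\right) 72 = \left(-6000\right) 72 = -432000$)
$w + x{\left(-2222 \right)} = -432000 + 1 = -431999$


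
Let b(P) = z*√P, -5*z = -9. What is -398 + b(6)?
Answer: -398 + 9*√6/5 ≈ -393.59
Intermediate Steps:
z = 9/5 (z = -⅕*(-9) = 9/5 ≈ 1.8000)
b(P) = 9*√P/5
-398 + b(6) = -398 + 9*√6/5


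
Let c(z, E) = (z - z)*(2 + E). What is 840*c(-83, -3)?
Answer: 0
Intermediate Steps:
c(z, E) = 0 (c(z, E) = 0*(2 + E) = 0)
840*c(-83, -3) = 840*0 = 0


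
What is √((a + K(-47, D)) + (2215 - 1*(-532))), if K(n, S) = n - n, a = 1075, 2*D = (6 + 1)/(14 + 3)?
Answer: 7*√78 ≈ 61.822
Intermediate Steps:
D = 7/34 (D = ((6 + 1)/(14 + 3))/2 = (7/17)/2 = (7*(1/17))/2 = (½)*(7/17) = 7/34 ≈ 0.20588)
K(n, S) = 0
√((a + K(-47, D)) + (2215 - 1*(-532))) = √((1075 + 0) + (2215 - 1*(-532))) = √(1075 + (2215 + 532)) = √(1075 + 2747) = √3822 = 7*√78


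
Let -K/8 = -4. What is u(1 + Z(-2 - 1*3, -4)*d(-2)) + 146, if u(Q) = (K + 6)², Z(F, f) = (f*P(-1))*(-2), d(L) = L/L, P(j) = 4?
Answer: 1590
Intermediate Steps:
d(L) = 1
K = 32 (K = -8*(-4) = 32)
Z(F, f) = -8*f (Z(F, f) = (f*4)*(-2) = (4*f)*(-2) = -8*f)
u(Q) = 1444 (u(Q) = (32 + 6)² = 38² = 1444)
u(1 + Z(-2 - 1*3, -4)*d(-2)) + 146 = 1444 + 146 = 1590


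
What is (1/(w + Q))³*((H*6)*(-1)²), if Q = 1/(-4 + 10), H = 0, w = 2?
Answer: 0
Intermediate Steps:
Q = ⅙ (Q = 1/6 = ⅙ ≈ 0.16667)
(1/(w + Q))³*((H*6)*(-1)²) = (1/(2 + ⅙))³*((0*6)*(-1)²) = (1/(13/6))³*(0*1) = (6/13)³*0 = (216/2197)*0 = 0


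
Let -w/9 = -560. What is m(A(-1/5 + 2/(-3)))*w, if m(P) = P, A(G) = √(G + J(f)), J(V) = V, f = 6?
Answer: 336*√1155 ≈ 11419.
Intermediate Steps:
w = 5040 (w = -9*(-560) = 5040)
A(G) = √(6 + G) (A(G) = √(G + 6) = √(6 + G))
m(A(-1/5 + 2/(-3)))*w = √(6 + (-1/5 + 2/(-3)))*5040 = √(6 + (-1*⅕ + 2*(-⅓)))*5040 = √(6 + (-⅕ - ⅔))*5040 = √(6 - 13/15)*5040 = √(77/15)*5040 = (√1155/15)*5040 = 336*√1155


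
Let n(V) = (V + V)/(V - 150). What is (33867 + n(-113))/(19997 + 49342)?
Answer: 8907247/18236157 ≈ 0.48844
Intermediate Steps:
n(V) = 2*V/(-150 + V) (n(V) = (2*V)/(-150 + V) = 2*V/(-150 + V))
(33867 + n(-113))/(19997 + 49342) = (33867 + 2*(-113)/(-150 - 113))/(19997 + 49342) = (33867 + 2*(-113)/(-263))/69339 = (33867 + 2*(-113)*(-1/263))*(1/69339) = (33867 + 226/263)*(1/69339) = (8907247/263)*(1/69339) = 8907247/18236157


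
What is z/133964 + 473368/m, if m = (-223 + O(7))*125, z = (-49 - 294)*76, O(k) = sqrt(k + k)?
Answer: -3575844676299/208125633125 - 473368*sqrt(14)/6214375 ≈ -17.466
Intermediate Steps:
O(k) = sqrt(2)*sqrt(k) (O(k) = sqrt(2*k) = sqrt(2)*sqrt(k))
z = -26068 (z = -343*76 = -26068)
m = -27875 + 125*sqrt(14) (m = (-223 + sqrt(2)*sqrt(7))*125 = (-223 + sqrt(14))*125 = -27875 + 125*sqrt(14) ≈ -27407.)
z/133964 + 473368/m = -26068/133964 + 473368/(-27875 + 125*sqrt(14)) = -26068*1/133964 + 473368/(-27875 + 125*sqrt(14)) = -6517/33491 + 473368/(-27875 + 125*sqrt(14))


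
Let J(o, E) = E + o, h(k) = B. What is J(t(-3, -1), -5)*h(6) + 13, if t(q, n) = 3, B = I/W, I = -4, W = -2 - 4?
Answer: 35/3 ≈ 11.667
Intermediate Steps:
W = -6
B = ⅔ (B = -4/(-6) = -4*(-⅙) = ⅔ ≈ 0.66667)
h(k) = ⅔
J(t(-3, -1), -5)*h(6) + 13 = (-5 + 3)*(⅔) + 13 = -2*⅔ + 13 = -4/3 + 13 = 35/3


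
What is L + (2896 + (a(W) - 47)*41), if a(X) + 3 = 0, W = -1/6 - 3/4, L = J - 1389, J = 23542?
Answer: 22999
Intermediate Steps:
L = 22153 (L = 23542 - 1389 = 22153)
W = -11/12 (W = -1*⅙ - 3*¼ = -⅙ - ¾ = -11/12 ≈ -0.91667)
a(X) = -3 (a(X) = -3 + 0 = -3)
L + (2896 + (a(W) - 47)*41) = 22153 + (2896 + (-3 - 47)*41) = 22153 + (2896 - 50*41) = 22153 + (2896 - 2050) = 22153 + 846 = 22999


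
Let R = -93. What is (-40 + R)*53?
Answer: -7049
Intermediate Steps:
(-40 + R)*53 = (-40 - 93)*53 = -133*53 = -7049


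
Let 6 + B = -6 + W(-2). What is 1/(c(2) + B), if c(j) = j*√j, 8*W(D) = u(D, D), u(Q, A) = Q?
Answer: -196/2273 - 32*√2/2273 ≈ -0.10614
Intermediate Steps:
W(D) = D/8
c(j) = j^(3/2)
B = -49/4 (B = -6 + (-6 + (⅛)*(-2)) = -6 + (-6 - ¼) = -6 - 25/4 = -49/4 ≈ -12.250)
1/(c(2) + B) = 1/(2^(3/2) - 49/4) = 1/(2*√2 - 49/4) = 1/(-49/4 + 2*√2)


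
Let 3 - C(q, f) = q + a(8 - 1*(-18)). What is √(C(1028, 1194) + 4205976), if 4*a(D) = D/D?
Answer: 3*√1868867/2 ≈ 2050.6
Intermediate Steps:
a(D) = ¼ (a(D) = (D/D)/4 = (¼)*1 = ¼)
C(q, f) = 11/4 - q (C(q, f) = 3 - (q + ¼) = 3 - (¼ + q) = 3 + (-¼ - q) = 11/4 - q)
√(C(1028, 1194) + 4205976) = √((11/4 - 1*1028) + 4205976) = √((11/4 - 1028) + 4205976) = √(-4101/4 + 4205976) = √(16819803/4) = 3*√1868867/2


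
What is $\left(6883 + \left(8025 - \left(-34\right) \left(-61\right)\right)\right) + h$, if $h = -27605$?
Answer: $-14771$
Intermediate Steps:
$\left(6883 + \left(8025 - \left(-34\right) \left(-61\right)\right)\right) + h = \left(6883 + \left(8025 - \left(-34\right) \left(-61\right)\right)\right) - 27605 = \left(6883 + \left(8025 - 2074\right)\right) - 27605 = \left(6883 + 5951\right) - 27605 = 12834 - 27605 = -14771$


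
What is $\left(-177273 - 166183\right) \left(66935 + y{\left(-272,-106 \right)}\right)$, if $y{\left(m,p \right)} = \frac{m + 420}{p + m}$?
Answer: $- \frac{4344938555296}{189} \approx -2.2989 \cdot 10^{10}$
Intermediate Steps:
$y{\left(m,p \right)} = \frac{420 + m}{m + p}$
$\left(-177273 - 166183\right) \left(66935 + y{\left(-272,-106 \right)}\right) = \left(-177273 - 166183\right) \left(66935 + \frac{420 - 272}{-272 - 106}\right) = - 343456 \left(66935 + \frac{1}{-378} \cdot 148\right) = - 343456 \left(66935 - \frac{74}{189}\right) = \left(-343456\right) \frac{12650641}{189} = - \frac{4344938555296}{189}$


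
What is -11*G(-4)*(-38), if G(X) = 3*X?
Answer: -5016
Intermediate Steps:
-11*G(-4)*(-38) = -33*(-4)*(-38) = -11*(-12)*(-38) = 132*(-38) = -5016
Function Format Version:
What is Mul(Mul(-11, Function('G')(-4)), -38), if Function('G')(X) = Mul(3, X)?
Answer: -5016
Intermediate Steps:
Mul(Mul(-11, Function('G')(-4)), -38) = Mul(Mul(-11, Mul(3, -4)), -38) = Mul(Mul(-11, -12), -38) = Mul(132, -38) = -5016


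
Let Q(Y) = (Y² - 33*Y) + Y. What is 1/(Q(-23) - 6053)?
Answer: -1/4788 ≈ -0.00020886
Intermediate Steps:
Q(Y) = Y² - 32*Y
1/(Q(-23) - 6053) = 1/(-23*(-32 - 23) - 6053) = 1/(-23*(-55) - 6053) = 1/(1265 - 6053) = 1/(-4788) = -1/4788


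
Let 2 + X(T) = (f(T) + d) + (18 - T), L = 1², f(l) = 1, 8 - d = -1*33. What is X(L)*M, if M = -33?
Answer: -1881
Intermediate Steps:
d = 41 (d = 8 - (-1)*33 = 8 - 1*(-33) = 8 + 33 = 41)
L = 1
X(T) = 58 - T (X(T) = -2 + ((1 + 41) + (18 - T)) = -2 + (42 + (18 - T)) = -2 + (60 - T) = 58 - T)
X(L)*M = (58 - 1*1)*(-33) = (58 - 1)*(-33) = 57*(-33) = -1881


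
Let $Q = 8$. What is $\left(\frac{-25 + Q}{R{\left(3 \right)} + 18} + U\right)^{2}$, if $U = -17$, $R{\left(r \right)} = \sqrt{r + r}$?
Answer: $\frac{5438113}{16854} - \frac{16184 \sqrt{6}}{8427} \approx 317.96$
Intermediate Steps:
$R{\left(r \right)} = \sqrt{2} \sqrt{r}$ ($R{\left(r \right)} = \sqrt{2 r} = \sqrt{2} \sqrt{r}$)
$\left(\frac{-25 + Q}{R{\left(3 \right)} + 18} + U\right)^{2} = \left(\frac{-25 + 8}{\sqrt{2} \sqrt{3} + 18} - 17\right)^{2} = \left(- \frac{17}{\sqrt{6} + 18} - 17\right)^{2} = \left(- \frac{17}{18 + \sqrt{6}} - 17\right)^{2} = \left(-17 - \frac{17}{18 + \sqrt{6}}\right)^{2}$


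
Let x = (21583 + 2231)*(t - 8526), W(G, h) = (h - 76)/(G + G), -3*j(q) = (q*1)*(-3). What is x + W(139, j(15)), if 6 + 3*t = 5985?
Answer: -43250367697/278 ≈ -1.5558e+8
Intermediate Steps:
j(q) = q (j(q) = -q*1*(-3)/3 = -q*(-3)/3 = -(-1)*q = q)
t = 1993 (t = -2 + (⅓)*5985 = -2 + 1995 = 1993)
W(G, h) = (-76 + h)/(2*G) (W(G, h) = (-76 + h)/((2*G)) = (-76 + h)*(1/(2*G)) = (-76 + h)/(2*G))
x = -155576862 (x = (21583 + 2231)*(1993 - 8526) = 23814*(-6533) = -155576862)
x + W(139, j(15)) = -155576862 + (½)*(-76 + 15)/139 = -155576862 + (½)*(1/139)*(-61) = -155576862 - 61/278 = -43250367697/278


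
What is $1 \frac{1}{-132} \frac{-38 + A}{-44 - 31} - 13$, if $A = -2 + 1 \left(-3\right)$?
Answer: $- \frac{128743}{9900} \approx -13.004$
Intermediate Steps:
$A = -5$ ($A = -2 - 3 = -5$)
$1 \frac{1}{-132} \frac{-38 + A}{-44 - 31} - 13 = 1 \frac{1}{-132} \frac{-38 - 5}{-44 - 31} - 13 = 1 \left(- \frac{1}{132}\right) \left(- \frac{43}{-75}\right) - 13 = - \frac{\left(-43\right) \left(- \frac{1}{75}\right)}{132} - 13 = \left(- \frac{1}{132}\right) \frac{43}{75} - 13 = - \frac{43}{9900} - 13 = - \frac{128743}{9900}$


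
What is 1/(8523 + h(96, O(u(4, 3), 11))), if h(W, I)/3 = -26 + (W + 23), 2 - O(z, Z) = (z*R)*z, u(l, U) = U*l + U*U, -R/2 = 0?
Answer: 1/8802 ≈ 0.00011361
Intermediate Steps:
R = 0 (R = -2*0 = 0)
u(l, U) = U² + U*l (u(l, U) = U*l + U² = U² + U*l)
O(z, Z) = 2 (O(z, Z) = 2 - z*0*z = 2 - 0*z = 2 - 1*0 = 2 + 0 = 2)
h(W, I) = -9 + 3*W (h(W, I) = 3*(-26 + (W + 23)) = 3*(-26 + (23 + W)) = 3*(-3 + W) = -9 + 3*W)
1/(8523 + h(96, O(u(4, 3), 11))) = 1/(8523 + (-9 + 3*96)) = 1/(8523 + (-9 + 288)) = 1/(8523 + 279) = 1/8802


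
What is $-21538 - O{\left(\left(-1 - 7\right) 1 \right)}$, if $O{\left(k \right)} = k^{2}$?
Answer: $-21602$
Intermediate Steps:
$-21538 - O{\left(\left(-1 - 7\right) 1 \right)} = -21538 - \left(\left(-1 - 7\right) 1\right)^{2} = -21538 - \left(\left(-8\right) 1\right)^{2} = -21538 - \left(-8\right)^{2} = -21538 - 64 = -21602$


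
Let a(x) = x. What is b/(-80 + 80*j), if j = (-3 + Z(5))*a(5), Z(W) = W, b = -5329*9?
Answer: -5329/80 ≈ -66.613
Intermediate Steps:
b = -47961
j = 10 (j = (-3 + 5)*5 = 2*5 = 10)
b/(-80 + 80*j) = -47961/(-80 + 80*10) = -47961/(-80 + 800) = -47961/720 = -47961*1/720 = -5329/80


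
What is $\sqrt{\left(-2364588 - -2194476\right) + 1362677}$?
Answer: $\sqrt{1192565} \approx 1092.0$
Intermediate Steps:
$\sqrt{\left(-2364588 - -2194476\right) + 1362677} = \sqrt{\left(-2364588 + 2194476\right) + 1362677} = \sqrt{-170112 + 1362677} = \sqrt{1192565}$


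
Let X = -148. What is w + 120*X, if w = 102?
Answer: -17658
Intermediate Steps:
w + 120*X = 102 + 120*(-148) = 102 - 17760 = -17658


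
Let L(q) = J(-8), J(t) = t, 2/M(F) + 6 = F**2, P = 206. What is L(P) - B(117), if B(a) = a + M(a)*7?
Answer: -1710389/13683 ≈ -125.00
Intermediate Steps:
M(F) = 2/(-6 + F**2)
B(a) = a + 14/(-6 + a**2) (B(a) = a + (2/(-6 + a**2))*7 = a + 14/(-6 + a**2))
L(q) = -8
L(P) - B(117) = -8 - (117 + 14/(-6 + 117**2)) = -8 - (117 + 14/(-6 + 13689)) = -8 - (117 + 14/13683) = -8 - 1*1600925/13683 = -8 - 1600925/13683 = -1710389/13683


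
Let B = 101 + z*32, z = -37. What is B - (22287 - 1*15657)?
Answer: -7713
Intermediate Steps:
B = -1083 (B = 101 - 37*32 = 101 - 1184 = -1083)
B - (22287 - 1*15657) = -1083 - (22287 - 1*15657) = -1083 - (22287 - 15657) = -1083 - 1*6630 = -1083 - 6630 = -7713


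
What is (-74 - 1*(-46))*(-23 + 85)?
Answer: -1736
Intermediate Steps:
(-74 - 1*(-46))*(-23 + 85) = (-74 + 46)*62 = -28*62 = -1736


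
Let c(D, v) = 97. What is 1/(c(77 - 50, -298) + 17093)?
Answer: 1/17190 ≈ 5.8173e-5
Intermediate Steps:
1/(c(77 - 50, -298) + 17093) = 1/(97 + 17093) = 1/17190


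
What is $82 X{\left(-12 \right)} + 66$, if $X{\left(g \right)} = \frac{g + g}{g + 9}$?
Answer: $722$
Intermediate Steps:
$X{\left(g \right)} = \frac{2 g}{9 + g}$
$82 X{\left(-12 \right)} + 66 = 82 \cdot 2 \left(-12\right) \frac{1}{9 - 12} + 66 = 82 \cdot 2 \left(-12\right) \frac{1}{-3} + 66 = 82 \cdot 2 \left(-12\right) \left(- \frac{1}{3}\right) + 66 = 82 \cdot 8 + 66 = 656 + 66 = 722$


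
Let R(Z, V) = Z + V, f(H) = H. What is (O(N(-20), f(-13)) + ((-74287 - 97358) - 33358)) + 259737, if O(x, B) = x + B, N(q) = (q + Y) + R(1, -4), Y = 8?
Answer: 54706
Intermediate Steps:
R(Z, V) = V + Z
N(q) = 5 + q (N(q) = (q + 8) + (-4 + 1) = (8 + q) - 3 = 5 + q)
O(x, B) = B + x
(O(N(-20), f(-13)) + ((-74287 - 97358) - 33358)) + 259737 = ((-13 + (5 - 20)) + ((-74287 - 97358) - 33358)) + 259737 = ((-13 - 15) + (-171645 - 33358)) + 259737 = (-28 - 205003) + 259737 = -205031 + 259737 = 54706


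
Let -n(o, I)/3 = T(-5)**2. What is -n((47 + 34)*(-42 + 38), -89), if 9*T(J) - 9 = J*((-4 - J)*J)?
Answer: 1156/27 ≈ 42.815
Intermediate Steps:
T(J) = 1 + J**2*(-4 - J)/9 (T(J) = 1 + (J*((-4 - J)*J))/9 = 1 + (J*(J*(-4 - J)))/9 = 1 + (J**2*(-4 - J))/9 = 1 + J**2*(-4 - J)/9)
n(o, I) = -1156/27 (n(o, I) = -3*(1 - 4/9*(-5)**2 - 1/9*(-5)**3)**2 = -3*(1 - 4/9*25 - 1/9*(-125))**2 = -3*(1 - 100/9 + 125/9)**2 = -3*(34/9)**2 = -3*1156/81 = -1156/27)
-n((47 + 34)*(-42 + 38), -89) = -1*(-1156/27) = 1156/27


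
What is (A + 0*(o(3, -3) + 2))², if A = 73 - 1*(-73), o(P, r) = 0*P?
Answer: 21316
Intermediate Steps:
o(P, r) = 0
A = 146 (A = 73 + 73 = 146)
(A + 0*(o(3, -3) + 2))² = (146 + 0*(0 + 2))² = (146 + 0*2)² = (146 + 0)² = 146² = 21316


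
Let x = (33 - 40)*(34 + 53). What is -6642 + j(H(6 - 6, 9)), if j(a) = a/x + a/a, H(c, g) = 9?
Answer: -1348126/203 ≈ -6641.0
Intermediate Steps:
x = -609 (x = -7*87 = -609)
j(a) = 1 - a/609 (j(a) = a/(-609) + a/a = a*(-1/609) + 1 = -a/609 + 1 = 1 - a/609)
-6642 + j(H(6 - 6, 9)) = -6642 + (1 - 1/609*9) = -6642 + (1 - 3/203) = -6642 + 200/203 = -1348126/203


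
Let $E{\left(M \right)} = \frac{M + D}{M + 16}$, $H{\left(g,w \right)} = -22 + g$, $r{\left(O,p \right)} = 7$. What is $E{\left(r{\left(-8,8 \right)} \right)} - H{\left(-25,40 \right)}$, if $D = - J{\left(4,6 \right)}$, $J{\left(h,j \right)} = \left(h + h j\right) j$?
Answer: $40$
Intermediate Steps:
$J{\left(h,j \right)} = j \left(h + h j\right)$
$D = -168$ ($D = - 4 \cdot 6 \left(1 + 6\right) = - 4 \cdot 6 \cdot 7 = \left(-1\right) 168 = -168$)
$E{\left(M \right)} = \frac{-168 + M}{16 + M}$ ($E{\left(M \right)} = \frac{M - 168}{M + 16} = \frac{-168 + M}{16 + M}$)
$E{\left(r{\left(-8,8 \right)} \right)} - H{\left(-25,40 \right)} = \frac{-168 + 7}{16 + 7} - \left(-22 - 25\right) = \frac{1}{23} \left(-161\right) - -47 = \frac{1}{23} \left(-161\right) + 47 = -7 + 47 = 40$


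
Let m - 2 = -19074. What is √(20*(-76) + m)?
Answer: 12*I*√143 ≈ 143.5*I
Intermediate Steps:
m = -19072 (m = 2 - 19074 = -19072)
√(20*(-76) + m) = √(20*(-76) - 19072) = √(-1520 - 19072) = √(-20592) = 12*I*√143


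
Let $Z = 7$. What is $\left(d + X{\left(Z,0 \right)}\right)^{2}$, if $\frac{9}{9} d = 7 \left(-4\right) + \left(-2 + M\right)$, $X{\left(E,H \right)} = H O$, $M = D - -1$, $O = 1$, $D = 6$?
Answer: $529$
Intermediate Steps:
$M = 7$ ($M = 6 - -1 = 6 + 1 = 7$)
$X{\left(E,H \right)} = H$ ($X{\left(E,H \right)} = H 1 = H$)
$d = -23$ ($d = 7 \left(-4\right) + \left(-2 + 7\right) = -28 + 5 = -23$)
$\left(d + X{\left(Z,0 \right)}\right)^{2} = \left(-23 + 0\right)^{2} = \left(-23\right)^{2} = 529$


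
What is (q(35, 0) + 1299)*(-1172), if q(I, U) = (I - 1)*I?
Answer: -2917108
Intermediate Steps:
q(I, U) = I*(-1 + I) (q(I, U) = (-1 + I)*I = I*(-1 + I))
(q(35, 0) + 1299)*(-1172) = (35*(-1 + 35) + 1299)*(-1172) = (35*34 + 1299)*(-1172) = (1190 + 1299)*(-1172) = 2489*(-1172) = -2917108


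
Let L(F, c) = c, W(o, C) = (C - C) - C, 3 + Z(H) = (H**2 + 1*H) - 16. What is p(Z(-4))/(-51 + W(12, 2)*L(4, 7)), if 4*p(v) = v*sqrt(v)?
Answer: 7*I*sqrt(7)/260 ≈ 0.071232*I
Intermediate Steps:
Z(H) = -19 + H + H**2 (Z(H) = -3 + ((H**2 + 1*H) - 16) = -3 + ((H**2 + H) - 16) = -3 + ((H + H**2) - 16) = -3 + (-16 + H + H**2) = -19 + H + H**2)
W(o, C) = -C (W(o, C) = 0 - C = -C)
p(v) = v**(3/2)/4 (p(v) = (v*sqrt(v))/4 = v**(3/2)/4)
p(Z(-4))/(-51 + W(12, 2)*L(4, 7)) = ((-19 - 4 + (-4)**2)**(3/2)/4)/(-51 - 1*2*7) = ((-19 - 4 + 16)**(3/2)/4)/(-51 - 2*7) = ((-7)**(3/2)/4)/(-51 - 14) = ((-7*I*sqrt(7))/4)/(-65) = -7*I*sqrt(7)/4*(-1/65) = 7*I*sqrt(7)/260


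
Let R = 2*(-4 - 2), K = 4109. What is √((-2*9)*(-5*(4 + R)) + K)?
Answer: √3389 ≈ 58.215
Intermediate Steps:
R = -12 (R = 2*(-6) = -12)
√((-2*9)*(-5*(4 + R)) + K) = √((-2*9)*(-5*(4 - 12)) + 4109) = √(-(-90)*(-8) + 4109) = √(-18*40 + 4109) = √(-720 + 4109) = √3389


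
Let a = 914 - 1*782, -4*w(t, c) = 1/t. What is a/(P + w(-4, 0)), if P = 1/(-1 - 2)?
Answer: -6336/13 ≈ -487.38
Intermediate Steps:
w(t, c) = -1/(4*t)
P = -1/3 (P = 1/(-3) = -1/3 ≈ -0.33333)
a = 132 (a = 914 - 782 = 132)
a/(P + w(-4, 0)) = 132/(-1/3 - 1/4/(-4)) = 132/(-1/3 - 1/4*(-1/4)) = 132/(-1/3 + 1/16) = 132/(-13/48) = 132*(-48/13) = -6336/13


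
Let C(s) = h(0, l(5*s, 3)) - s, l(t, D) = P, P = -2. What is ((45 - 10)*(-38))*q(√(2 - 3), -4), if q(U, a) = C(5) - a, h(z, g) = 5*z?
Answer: 1330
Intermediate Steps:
l(t, D) = -2
C(s) = -s (C(s) = 5*0 - s = 0 - s = -s)
q(U, a) = -5 - a (q(U, a) = -1*5 - a = -5 - a)
((45 - 10)*(-38))*q(√(2 - 3), -4) = ((45 - 10)*(-38))*(-5 - 1*(-4)) = (35*(-38))*(-5 + 4) = -1330*(-1) = 1330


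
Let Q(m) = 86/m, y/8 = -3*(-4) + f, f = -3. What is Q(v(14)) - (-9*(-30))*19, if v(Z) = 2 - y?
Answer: -179593/35 ≈ -5131.2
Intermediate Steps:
y = 72 (y = 8*(-3*(-4) - 3) = 8*(12 - 3) = 8*9 = 72)
v(Z) = -70 (v(Z) = 2 - 1*72 = 2 - 72 = -70)
Q(v(14)) - (-9*(-30))*19 = 86/(-70) - (-9*(-30))*19 = 86*(-1/70) - 270*19 = -43/35 - 1*5130 = -43/35 - 5130 = -179593/35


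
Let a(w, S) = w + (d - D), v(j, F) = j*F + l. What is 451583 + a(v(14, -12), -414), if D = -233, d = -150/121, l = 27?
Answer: 54652525/121 ≈ 4.5167e+5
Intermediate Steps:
d = -150/121 (d = -150*1/121 = -150/121 ≈ -1.2397)
v(j, F) = 27 + F*j (v(j, F) = j*F + 27 = F*j + 27 = 27 + F*j)
a(w, S) = 28043/121 + w (a(w, S) = w + (-150/121 - 1*(-233)) = w + (-150/121 + 233) = w + 28043/121 = 28043/121 + w)
451583 + a(v(14, -12), -414) = 451583 + (28043/121 + (27 - 12*14)) = 451583 + (28043/121 + (27 - 168)) = 451583 + (28043/121 - 141) = 451583 + 10982/121 = 54652525/121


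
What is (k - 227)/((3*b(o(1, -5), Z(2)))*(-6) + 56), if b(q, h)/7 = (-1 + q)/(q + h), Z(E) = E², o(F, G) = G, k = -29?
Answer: 64/175 ≈ 0.36571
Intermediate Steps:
b(q, h) = 7*(-1 + q)/(h + q) (b(q, h) = 7*((-1 + q)/(q + h)) = 7*((-1 + q)/(h + q)) = 7*(-1 + q)/(h + q))
(k - 227)/((3*b(o(1, -5), Z(2)))*(-6) + 56) = (-29 - 227)/((3*(7*(-1 - 5)/(2² - 5)))*(-6) + 56) = -256/((3*(7*(-6)/(4 - 5)))*(-6) + 56) = -256/((3*(7*(-6)/(-1)))*(-6) + 56) = -256/((3*(7*(-1)*(-6)))*(-6) + 56) = -256/((3*42)*(-6) + 56) = -256/(126*(-6) + 56) = -256/(-756 + 56) = -256/(-700) = -256*(-1/700) = 64/175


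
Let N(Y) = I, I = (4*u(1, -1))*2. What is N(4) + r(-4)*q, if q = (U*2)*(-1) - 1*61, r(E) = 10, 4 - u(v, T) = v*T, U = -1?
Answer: -550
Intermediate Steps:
u(v, T) = 4 - T*v (u(v, T) = 4 - v*T = 4 - T*v)
I = 40 (I = (4*(4 - 1*(-1)*1))*2 = (4*(4 + 1))*2 = (4*5)*2 = 20*2 = 40)
N(Y) = 40
q = -59 (q = -1*2*(-1) - 1*61 = -2*(-1) - 61 = 2 - 61 = -59)
N(4) + r(-4)*q = 40 + 10*(-59) = 40 - 590 = -550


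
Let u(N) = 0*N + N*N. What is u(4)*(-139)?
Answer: -2224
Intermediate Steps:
u(N) = N² (u(N) = 0 + N² = N²)
u(4)*(-139) = 4²*(-139) = 16*(-139) = -2224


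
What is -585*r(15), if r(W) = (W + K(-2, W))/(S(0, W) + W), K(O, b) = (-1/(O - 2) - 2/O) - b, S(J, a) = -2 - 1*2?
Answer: -2925/44 ≈ -66.477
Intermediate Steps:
S(J, a) = -4 (S(J, a) = -2 - 2 = -4)
K(O, b) = -b - 1/(-2 + O) - 2/O (K(O, b) = (-1/(-2 + O) - 2/O) - b = -b - 1/(-2 + O) - 2/O)
r(W) = 5/(4*(-4 + W)) (r(W) = (W + (4 - 3*(-2) - 1*W*(-2)**2 + 2*(-2)*W)/((-2)*(-2 - 2)))/(-4 + W) = (W - 1/2*(4 + 6 - 1*W*4 - 4*W)/(-4))/(-4 + W) = (W - 1/2*(-1/4)*(4 + 6 - 4*W - 4*W))/(-4 + W) = (W - 1/2*(-1/4)*(10 - 8*W))/(-4 + W) = (W + (5/4 - W))/(-4 + W) = 5/(4*(-4 + W)))
-585*r(15) = -2925/(4*(-4 + 15)) = -2925/(4*11) = -585*5/44 = -2925/44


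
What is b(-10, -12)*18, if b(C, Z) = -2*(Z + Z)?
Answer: 864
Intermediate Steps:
b(C, Z) = -4*Z
b(-10, -12)*18 = -4*(-12)*18 = 48*18 = 864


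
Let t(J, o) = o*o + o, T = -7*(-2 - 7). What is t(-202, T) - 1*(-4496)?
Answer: 8528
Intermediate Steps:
T = 63 (T = -7*(-9) = 63)
t(J, o) = o + o² (t(J, o) = o² + o = o + o²)
t(-202, T) - 1*(-4496) = 63*(1 + 63) - 1*(-4496) = 63*64 + 4496 = 4032 + 4496 = 8528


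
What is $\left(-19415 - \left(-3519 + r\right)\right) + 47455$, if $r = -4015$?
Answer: $35574$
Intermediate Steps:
$\left(-19415 - \left(-3519 + r\right)\right) + 47455 = \left(-19415 - \left(-3519 - 4015\right)\right) + 47455 = \left(-19415 - -7534\right) + 47455 = \left(-19415 + 7534\right) + 47455 = -11881 + 47455 = 35574$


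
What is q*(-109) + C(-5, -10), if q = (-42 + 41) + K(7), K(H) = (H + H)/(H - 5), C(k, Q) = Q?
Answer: -664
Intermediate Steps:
K(H) = 2*H/(-5 + H) (K(H) = (2*H)/(-5 + H) = 2*H/(-5 + H))
q = 6 (q = (-42 + 41) + 2*7/(-5 + 7) = -1 + 2*7/2 = -1 + 2*7*(½) = -1 + 7 = 6)
q*(-109) + C(-5, -10) = 6*(-109) - 10 = -654 - 10 = -664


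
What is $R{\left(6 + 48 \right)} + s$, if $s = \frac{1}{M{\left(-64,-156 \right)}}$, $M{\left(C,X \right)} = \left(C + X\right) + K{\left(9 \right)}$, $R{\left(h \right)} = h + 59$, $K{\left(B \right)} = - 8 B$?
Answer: $\frac{32995}{292} \approx 113.0$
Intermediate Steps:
$R{\left(h \right)} = 59 + h$
$M{\left(C,X \right)} = -72 + C + X$ ($M{\left(C,X \right)} = \left(C + X\right) - 72 = -72 + C + X$)
$s = - \frac{1}{292}$ ($s = \frac{1}{-72 - 64 - 156} = \frac{1}{-292} = - \frac{1}{292} \approx -0.0034247$)
$R{\left(6 + 48 \right)} + s = \left(59 + \left(6 + 48\right)\right) - \frac{1}{292} = \left(59 + 54\right) - \frac{1}{292} = 113 - \frac{1}{292} = \frac{32995}{292}$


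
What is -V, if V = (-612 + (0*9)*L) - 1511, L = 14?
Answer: 2123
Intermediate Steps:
V = -2123 (V = (-612 + (0*9)*14) - 1511 = (-612 + 0*14) - 1511 = (-612 + 0) - 1511 = -612 - 1511 = -2123)
-V = -1*(-2123) = 2123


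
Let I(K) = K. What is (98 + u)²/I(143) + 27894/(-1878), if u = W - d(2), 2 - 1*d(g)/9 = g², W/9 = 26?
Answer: 37677693/44759 ≈ 841.79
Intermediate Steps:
W = 234 (W = 9*26 = 234)
d(g) = 18 - 9*g²
u = 252 (u = 234 - (18 - 9*2²) = 234 - (18 - 9*4) = 234 - (18 - 36) = 234 - 1*(-18) = 234 + 18 = 252)
(98 + u)²/I(143) + 27894/(-1878) = (98 + 252)²/143 + 27894/(-1878) = 350²*(1/143) + 27894*(-1/1878) = 122500*(1/143) - 4649/313 = 122500/143 - 4649/313 = 37677693/44759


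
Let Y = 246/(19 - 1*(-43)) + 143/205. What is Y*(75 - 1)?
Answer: 2193952/6355 ≈ 345.23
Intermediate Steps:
Y = 29648/6355 (Y = 246/(19 + 43) + 143*(1/205) = 246/62 + 143/205 = 246*(1/62) + 143/205 = 123/31 + 143/205 = 29648/6355 ≈ 4.6653)
Y*(75 - 1) = 29648*(75 - 1)/6355 = (29648/6355)*74 = 2193952/6355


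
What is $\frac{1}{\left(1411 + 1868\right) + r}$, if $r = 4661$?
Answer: $\frac{1}{7940} \approx 0.00012594$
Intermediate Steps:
$\frac{1}{\left(1411 + 1868\right) + r} = \frac{1}{\left(1411 + 1868\right) + 4661} = \frac{1}{3279 + 4661} = \frac{1}{7940}$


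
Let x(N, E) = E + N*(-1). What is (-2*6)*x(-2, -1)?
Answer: -12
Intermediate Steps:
x(N, E) = E - N
(-2*6)*x(-2, -1) = (-2*6)*(-1 - 1*(-2)) = -12*(-1 + 2) = -12*1 = -12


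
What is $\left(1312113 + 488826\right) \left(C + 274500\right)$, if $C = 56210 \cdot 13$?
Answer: $1810357910970$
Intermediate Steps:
$C = 730730$
$\left(1312113 + 488826\right) \left(C + 274500\right) = \left(1312113 + 488826\right) \left(730730 + 274500\right) = 1800939 \cdot 1005230 = 1810357910970$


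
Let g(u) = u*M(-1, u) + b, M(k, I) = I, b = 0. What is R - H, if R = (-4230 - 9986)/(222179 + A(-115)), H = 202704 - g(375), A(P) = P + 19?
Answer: -13786704773/222083 ≈ -62079.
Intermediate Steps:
g(u) = u² (g(u) = u*u + 0 = u² + 0 = u²)
A(P) = 19 + P
H = 62079 (H = 202704 - 1*375² = 202704 - 1*140625 = 202704 - 140625 = 62079)
R = -14216/222083 (R = (-4230 - 9986)/(222179 + (19 - 115)) = -14216/(222179 - 96) = -14216/222083 ≈ -0.064012)
R - H = -14216/222083 - 1*62079 = -14216/222083 - 62079 = -13786704773/222083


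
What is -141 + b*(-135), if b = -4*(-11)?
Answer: -6081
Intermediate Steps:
b = 44
-141 + b*(-135) = -141 + 44*(-135) = -141 - 5940 = -6081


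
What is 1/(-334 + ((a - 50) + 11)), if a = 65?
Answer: -1/308 ≈ -0.0032468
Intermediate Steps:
1/(-334 + ((a - 50) + 11)) = 1/(-334 + ((65 - 50) + 11)) = 1/(-334 + (15 + 11)) = 1/(-334 + 26) = 1/(-308) = -1/308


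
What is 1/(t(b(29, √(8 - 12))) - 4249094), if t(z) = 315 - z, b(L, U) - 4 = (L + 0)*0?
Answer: -1/4248783 ≈ -2.3536e-7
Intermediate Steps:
b(L, U) = 4 (b(L, U) = 4 + (L + 0)*0 = 4 + L*0 = 4 + 0 = 4)
1/(t(b(29, √(8 - 12))) - 4249094) = 1/((315 - 1*4) - 4249094) = 1/((315 - 4) - 4249094) = 1/(311 - 4249094) = 1/(-4248783) = -1/4248783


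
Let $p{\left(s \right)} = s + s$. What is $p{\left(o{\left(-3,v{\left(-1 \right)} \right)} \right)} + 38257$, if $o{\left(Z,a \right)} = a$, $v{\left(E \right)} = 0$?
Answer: $38257$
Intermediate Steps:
$p{\left(s \right)} = 2 s$
$p{\left(o{\left(-3,v{\left(-1 \right)} \right)} \right)} + 38257 = 2 \cdot 0 + 38257 = 0 + 38257 = 38257$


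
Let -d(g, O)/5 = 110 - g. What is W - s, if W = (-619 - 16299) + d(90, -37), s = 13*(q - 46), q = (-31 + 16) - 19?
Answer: -15978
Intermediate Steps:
q = -34 (q = -15 - 19 = -34)
d(g, O) = -550 + 5*g (d(g, O) = -5*(110 - g) = -550 + 5*g)
s = -1040 (s = 13*(-34 - 46) = 13*(-80) = -1040)
W = -17018 (W = (-619 - 16299) + (-550 + 5*90) = -16918 + (-550 + 450) = -16918 - 100 = -17018)
W - s = -17018 - 1*(-1040) = -17018 + 1040 = -15978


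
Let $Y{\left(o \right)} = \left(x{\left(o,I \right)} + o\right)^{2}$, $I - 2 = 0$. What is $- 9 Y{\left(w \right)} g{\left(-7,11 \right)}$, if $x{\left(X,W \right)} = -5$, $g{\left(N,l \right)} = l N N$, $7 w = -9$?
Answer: $-191664$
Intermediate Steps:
$w = - \frac{9}{7}$ ($w = \frac{1}{7} \left(-9\right) = - \frac{9}{7} \approx -1.2857$)
$g{\left(N,l \right)} = l N^{2}$ ($g{\left(N,l \right)} = N l N = l N^{2}$)
$I = 2$ ($I = 2 + 0 = 2$)
$Y{\left(o \right)} = \left(-5 + o\right)^{2}$
$- 9 Y{\left(w \right)} g{\left(-7,11 \right)} = - 9 \left(-5 - \frac{9}{7}\right)^{2} \cdot 11 \left(-7\right)^{2} = - 9 \left(- \frac{44}{7}\right)^{2} \cdot 11 \cdot 49 = \left(-9\right) \frac{1936}{49} \cdot 539 = \left(- \frac{17424}{49}\right) 539 = -191664$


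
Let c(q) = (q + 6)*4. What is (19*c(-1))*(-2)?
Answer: -760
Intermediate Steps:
c(q) = 24 + 4*q (c(q) = (6 + q)*4 = 24 + 4*q)
(19*c(-1))*(-2) = (19*(24 + 4*(-1)))*(-2) = (19*(24 - 4))*(-2) = (19*20)*(-2) = 380*(-2) = -760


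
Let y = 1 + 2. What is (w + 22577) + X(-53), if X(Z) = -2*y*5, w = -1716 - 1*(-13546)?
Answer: 34377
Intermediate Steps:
y = 3
w = 11830 (w = -1716 + 13546 = 11830)
X(Z) = -30 (X(Z) = -2*3*5 = -6*5 = -30)
(w + 22577) + X(-53) = (11830 + 22577) - 30 = 34407 - 30 = 34377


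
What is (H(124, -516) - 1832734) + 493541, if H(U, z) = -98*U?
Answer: -1351345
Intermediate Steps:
(H(124, -516) - 1832734) + 493541 = (-98*124 - 1832734) + 493541 = (-12152 - 1832734) + 493541 = -1844886 + 493541 = -1351345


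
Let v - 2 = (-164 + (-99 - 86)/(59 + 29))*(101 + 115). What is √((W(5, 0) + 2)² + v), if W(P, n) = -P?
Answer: I*√4339918/11 ≈ 189.39*I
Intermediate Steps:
v = -394637/11 (v = 2 + (-164 + (-99 - 86)/(59 + 29))*(101 + 115) = 2 + (-164 - 185/88)*216 = 2 - 14617/88*216 = 2 - 394659/11 = -394637/11 ≈ -35876.)
√((W(5, 0) + 2)² + v) = √((-1*5 + 2)² - 394637/11) = √((-5 + 2)² - 394637/11) = √((-3)² - 394637/11) = √(9 - 394637/11) = √(-394538/11) = I*√4339918/11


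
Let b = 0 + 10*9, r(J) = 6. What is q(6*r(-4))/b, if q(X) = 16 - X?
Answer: -2/9 ≈ -0.22222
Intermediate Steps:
b = 90 (b = 0 + 90 = 90)
q(6*r(-4))/b = (16 - 6*6)/90 = (16 - 1*36)*(1/90) = (16 - 36)*(1/90) = -20*1/90 = -2/9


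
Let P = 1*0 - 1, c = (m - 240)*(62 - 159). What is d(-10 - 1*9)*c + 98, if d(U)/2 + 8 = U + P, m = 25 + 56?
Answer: -863590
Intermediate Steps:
m = 81
c = 15423 (c = (81 - 240)*(62 - 159) = -159*(-97) = 15423)
P = -1 (P = 0 - 1 = -1)
d(U) = -18 + 2*U (d(U) = -16 + 2*(U - 1) = -16 + 2*(-1 + U) = -16 + (-2 + 2*U) = -18 + 2*U)
d(-10 - 1*9)*c + 98 = (-18 + 2*(-10 - 1*9))*15423 + 98 = (-18 + 2*(-10 - 9))*15423 + 98 = (-18 + 2*(-19))*15423 + 98 = (-18 - 38)*15423 + 98 = -56*15423 + 98 = -863688 + 98 = -863590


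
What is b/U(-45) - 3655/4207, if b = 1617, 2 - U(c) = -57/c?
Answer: 9272780/4207 ≈ 2204.1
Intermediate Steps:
U(c) = 2 + 57/c (U(c) = 2 - (-57)/c = 2 + 57/c)
b/U(-45) - 3655/4207 = 1617/(2 + 57/(-45)) - 3655/4207 = 1617/(2 + 57*(-1/45)) - 3655*1/4207 = 1617/(2 - 19/15) - 3655/4207 = 1617/(11/15) - 3655/4207 = 1617*(15/11) - 3655/4207 = 2205 - 3655/4207 = 9272780/4207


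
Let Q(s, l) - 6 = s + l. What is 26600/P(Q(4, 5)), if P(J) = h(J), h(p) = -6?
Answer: -13300/3 ≈ -4433.3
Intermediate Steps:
Q(s, l) = 6 + l + s (Q(s, l) = 6 + (s + l) = 6 + (l + s) = 6 + l + s)
P(J) = -6
26600/P(Q(4, 5)) = 26600/(-6) = 26600*(-⅙) = -13300/3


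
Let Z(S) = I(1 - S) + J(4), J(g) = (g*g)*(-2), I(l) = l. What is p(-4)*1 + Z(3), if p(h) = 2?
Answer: -32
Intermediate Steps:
J(g) = -2*g**2 (J(g) = g**2*(-2) = -2*g**2)
Z(S) = -31 - S (Z(S) = (1 - S) - 2*4**2 = (1 - S) - 2*16 = (1 - S) - 32 = -31 - S)
p(-4)*1 + Z(3) = 2*1 + (-31 - 1*3) = 2 + (-31 - 3) = 2 - 34 = -32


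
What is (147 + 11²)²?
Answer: 71824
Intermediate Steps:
(147 + 11²)² = (147 + 121)² = 268² = 71824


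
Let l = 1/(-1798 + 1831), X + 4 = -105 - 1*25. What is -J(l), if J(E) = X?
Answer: 134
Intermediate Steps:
X = -134 (X = -4 + (-105 - 1*25) = -4 + (-105 - 25) = -4 - 130 = -134)
l = 1/33 ≈ 0.030303
J(E) = -134
-J(l) = -1*(-134) = 134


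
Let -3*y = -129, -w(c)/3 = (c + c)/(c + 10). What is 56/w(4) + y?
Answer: 31/3 ≈ 10.333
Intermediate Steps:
w(c) = -6*c/(10 + c) (w(c) = -3*(c + c)/(c + 10) = -3*2*c/(10 + c) = -6*c/(10 + c))
y = 43 (y = -1/3*(-129) = 43)
56/w(4) + y = 56/(-6*4/(10 + 4)) + 43 = 56/(-6*4/14) + 43 = 56/(-6*4*1/14) + 43 = 56/(-12/7) + 43 = -7/12*56 + 43 = -98/3 + 43 = 31/3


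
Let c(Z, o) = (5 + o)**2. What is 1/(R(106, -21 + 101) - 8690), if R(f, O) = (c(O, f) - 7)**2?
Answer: 1/151625906 ≈ 6.5952e-9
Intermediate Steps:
R(f, O) = (-7 + (5 + f)**2)**2 (R(f, O) = ((5 + f)**2 - 7)**2 = (-7 + (5 + f)**2)**2)
1/(R(106, -21 + 101) - 8690) = 1/((-7 + (5 + 106)**2)**2 - 8690) = 1/((-7 + 111**2)**2 - 8690) = 1/((-7 + 12321)**2 - 8690) = 1/(12314**2 - 8690) = 1/(151634596 - 8690) = 1/151625906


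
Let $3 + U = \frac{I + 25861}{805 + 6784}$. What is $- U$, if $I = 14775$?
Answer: $- \frac{17869}{7589} \approx -2.3546$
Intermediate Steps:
$U = \frac{17869}{7589}$ ($U = -3 + \frac{14775 + 25861}{805 + 6784} = -3 + \frac{40636}{7589} = \frac{17869}{7589} \approx 2.3546$)
$- U = \left(-1\right) \frac{17869}{7589} = - \frac{17869}{7589}$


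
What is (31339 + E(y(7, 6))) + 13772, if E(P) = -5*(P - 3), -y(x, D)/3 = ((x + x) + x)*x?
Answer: 47331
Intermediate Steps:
y(x, D) = -9*x**2 (y(x, D) = -3*((x + x) + x)*x = -3*(2*x + x)*x = -3*3*x*x = -9*x**2)
E(P) = 15 - 5*P (E(P) = -5*(-3 + P) = 15 - 5*P)
(31339 + E(y(7, 6))) + 13772 = (31339 + (15 - (-45)*7**2)) + 13772 = (31339 + (15 - (-45)*49)) + 13772 = (31339 + (15 - 5*(-441))) + 13772 = (31339 + (15 + 2205)) + 13772 = (31339 + 2220) + 13772 = 33559 + 13772 = 47331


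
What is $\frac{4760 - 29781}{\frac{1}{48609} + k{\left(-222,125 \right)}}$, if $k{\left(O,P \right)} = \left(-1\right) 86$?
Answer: $\frac{1216245789}{4180373} \approx 290.94$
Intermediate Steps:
$k{\left(O,P \right)} = -86$
$\frac{4760 - 29781}{\frac{1}{48609} + k{\left(-222,125 \right)}} = \frac{4760 - 29781}{\frac{1}{48609} - 86} = - \frac{25021}{\frac{1}{48609} - 86} = - \frac{25021}{- \frac{4180373}{48609}} = \left(-25021\right) \left(- \frac{48609}{4180373}\right) = \frac{1216245789}{4180373}$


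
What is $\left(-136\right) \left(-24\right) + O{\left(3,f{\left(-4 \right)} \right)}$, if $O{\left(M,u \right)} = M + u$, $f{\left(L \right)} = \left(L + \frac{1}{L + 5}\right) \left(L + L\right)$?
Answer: $3291$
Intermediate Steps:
$f{\left(L \right)} = 2 L \left(L + \frac{1}{5 + L}\right)$ ($f{\left(L \right)} = \left(L + \frac{1}{5 + L}\right) 2 L = 2 L \left(L + \frac{1}{5 + L}\right)$)
$\left(-136\right) \left(-24\right) + O{\left(3,f{\left(-4 \right)} \right)} = \left(-136\right) \left(-24\right) + \left(3 + 2 \left(-4\right) \frac{1}{5 - 4} \left(1 + \left(-4\right)^{2} + 5 \left(-4\right)\right)\right) = 3264 + \left(3 + 2 \left(-4\right) 1^{-1} \left(1 + 16 - 20\right)\right) = 3264 + \left(3 + 2 \left(-4\right) 1 \left(-3\right)\right) = 3264 + \left(3 + 24\right) = 3264 + 27 = 3291$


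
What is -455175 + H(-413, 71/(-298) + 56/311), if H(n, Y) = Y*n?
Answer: -42182481341/92678 ≈ -4.5515e+5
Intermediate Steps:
-455175 + H(-413, 71/(-298) + 56/311) = -455175 + (71/(-298) + 56/311)*(-413) = -455175 + (71*(-1/298) + 56*(1/311))*(-413) = -455175 + (-71/298 + 56/311)*(-413) = -455175 - 5393/92678*(-413) = -455175 + 2227309/92678 = -42182481341/92678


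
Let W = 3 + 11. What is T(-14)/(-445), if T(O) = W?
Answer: -14/445 ≈ -0.031461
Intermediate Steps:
W = 14
T(O) = 14
T(-14)/(-445) = 14/(-445) = 14*(-1/445) = -14/445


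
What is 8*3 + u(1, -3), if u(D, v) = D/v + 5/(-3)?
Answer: 22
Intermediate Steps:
u(D, v) = -5/3 + D/v (u(D, v) = D/v + 5*(-⅓) = D/v - 5/3 = -5/3 + D/v)
8*3 + u(1, -3) = 8*3 + (-5/3 + 1/(-3)) = 24 + (-5/3 + 1*(-⅓)) = 24 + (-5/3 - ⅓) = 24 - 2 = 22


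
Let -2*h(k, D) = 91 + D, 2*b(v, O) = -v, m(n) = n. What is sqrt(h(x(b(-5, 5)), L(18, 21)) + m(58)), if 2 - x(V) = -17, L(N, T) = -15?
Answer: 2*sqrt(5) ≈ 4.4721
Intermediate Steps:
b(v, O) = -v/2 (b(v, O) = (-v)/2 = -v/2)
x(V) = 19 (x(V) = 2 - 1*(-17) = 2 + 17 = 19)
h(k, D) = -91/2 - D/2 (h(k, D) = -(91 + D)/2 = -91/2 - D/2)
sqrt(h(x(b(-5, 5)), L(18, 21)) + m(58)) = sqrt((-91/2 - 1/2*(-15)) + 58) = sqrt((-91/2 + 15/2) + 58) = sqrt(-38 + 58) = sqrt(20) = 2*sqrt(5)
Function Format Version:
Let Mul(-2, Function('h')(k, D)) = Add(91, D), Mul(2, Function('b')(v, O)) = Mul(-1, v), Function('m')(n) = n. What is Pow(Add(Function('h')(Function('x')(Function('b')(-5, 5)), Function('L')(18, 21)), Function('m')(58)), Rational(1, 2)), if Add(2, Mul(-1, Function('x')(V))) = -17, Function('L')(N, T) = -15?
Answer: Mul(2, Pow(5, Rational(1, 2))) ≈ 4.4721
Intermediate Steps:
Function('b')(v, O) = Mul(Rational(-1, 2), v) (Function('b')(v, O) = Mul(Rational(1, 2), Mul(-1, v)) = Mul(Rational(-1, 2), v))
Function('x')(V) = 19 (Function('x')(V) = Add(2, Mul(-1, -17)) = Add(2, 17) = 19)
Function('h')(k, D) = Add(Rational(-91, 2), Mul(Rational(-1, 2), D)) (Function('h')(k, D) = Mul(Rational(-1, 2), Add(91, D)) = Add(Rational(-91, 2), Mul(Rational(-1, 2), D)))
Pow(Add(Function('h')(Function('x')(Function('b')(-5, 5)), Function('L')(18, 21)), Function('m')(58)), Rational(1, 2)) = Pow(Add(Add(Rational(-91, 2), Mul(Rational(-1, 2), -15)), 58), Rational(1, 2)) = Pow(Add(Add(Rational(-91, 2), Rational(15, 2)), 58), Rational(1, 2)) = Pow(Add(-38, 58), Rational(1, 2)) = Pow(20, Rational(1, 2)) = Mul(2, Pow(5, Rational(1, 2)))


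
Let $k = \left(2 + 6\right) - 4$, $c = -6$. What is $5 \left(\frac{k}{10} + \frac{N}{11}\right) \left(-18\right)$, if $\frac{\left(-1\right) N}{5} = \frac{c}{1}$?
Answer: $- \frac{3096}{11} \approx -281.45$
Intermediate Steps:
$N = 30$ ($N = - 5 \left(- \frac{6}{1}\right) = - 5 \left(\left(-6\right) 1\right) = \left(-5\right) \left(-6\right) = 30$)
$k = 4$ ($k = 8 - 4 = 4$)
$5 \left(\frac{k}{10} + \frac{N}{11}\right) \left(-18\right) = 5 \left(\frac{4}{10} + \frac{30}{11}\right) \left(-18\right) = 5 \left(4 \cdot \frac{1}{10} + 30 \cdot \frac{1}{11}\right) \left(-18\right) = 5 \left(\frac{2}{5} + \frac{30}{11}\right) \left(-18\right) = 5 \cdot \frac{172}{55} \left(-18\right) = \frac{172}{11} \left(-18\right) = - \frac{3096}{11}$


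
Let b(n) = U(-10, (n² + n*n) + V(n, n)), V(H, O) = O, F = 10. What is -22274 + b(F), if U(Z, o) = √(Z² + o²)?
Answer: -22274 + 10*√442 ≈ -22064.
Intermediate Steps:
b(n) = √(100 + (n + 2*n²)²) (b(n) = √((-10)² + ((n² + n*n) + n)²) = √(100 + ((n² + n²) + n)²) = √(100 + (2*n² + n)²) = √(100 + (n + 2*n²)²))
-22274 + b(F) = -22274 + √(100 + 10²*(1 + 2*10)²) = -22274 + √(100 + 100*(1 + 20)²) = -22274 + √(100 + 100*21²) = -22274 + √(100 + 100*441) = -22274 + √(100 + 44100) = -22274 + √44200 = -22274 + 10*√442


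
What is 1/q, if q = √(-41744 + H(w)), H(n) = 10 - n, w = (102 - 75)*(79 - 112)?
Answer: -I*√40843/40843 ≈ -0.0049481*I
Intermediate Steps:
w = -891 (w = 27*(-33) = -891)
q = I*√40843 (q = √(-41744 + (10 - 1*(-891))) = √(-41744 + (10 + 891)) = √(-41744 + 901) = √(-40843) = I*√40843 ≈ 202.1*I)
1/q = 1/(I*√40843) = -I*√40843/40843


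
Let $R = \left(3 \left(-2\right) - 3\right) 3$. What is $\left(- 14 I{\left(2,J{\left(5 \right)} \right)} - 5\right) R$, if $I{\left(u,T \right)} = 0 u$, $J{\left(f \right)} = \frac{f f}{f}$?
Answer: $135$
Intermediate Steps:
$J{\left(f \right)} = f$ ($J{\left(f \right)} = \frac{f^{2}}{f} = f$)
$I{\left(u,T \right)} = 0$
$R = -27$ ($R = \left(-6 - 3\right) 3 = \left(-9\right) 3 = -27$)
$\left(- 14 I{\left(2,J{\left(5 \right)} \right)} - 5\right) R = \left(\left(-14\right) 0 - 5\right) \left(-27\right) = \left(0 - 5\right) \left(-27\right) = \left(-5\right) \left(-27\right) = 135$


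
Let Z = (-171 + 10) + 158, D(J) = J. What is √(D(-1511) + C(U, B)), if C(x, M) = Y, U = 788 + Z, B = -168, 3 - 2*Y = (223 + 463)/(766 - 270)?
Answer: I*√23220705/124 ≈ 38.861*I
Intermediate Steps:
Z = -3 (Z = -161 + 158 = -3)
Y = 401/496 (Y = 3/2 - (223 + 463)/(2*(766 - 270)) = 3/2 - 343/496 = 401/496 ≈ 0.80847)
U = 785 (U = 788 - 3 = 785)
C(x, M) = 401/496
√(D(-1511) + C(U, B)) = √(-1511 + 401/496) = √(-749055/496) = I*√23220705/124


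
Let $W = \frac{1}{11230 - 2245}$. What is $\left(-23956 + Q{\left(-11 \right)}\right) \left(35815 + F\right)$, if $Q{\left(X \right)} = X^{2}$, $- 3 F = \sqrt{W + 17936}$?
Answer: $-853650525 + \frac{1589 \sqrt{1447977324585}}{1797} \approx -8.5259 \cdot 10^{8}$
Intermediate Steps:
$W = \frac{1}{8985} \approx 0.0001113$
$F = - \frac{\sqrt{1447977324585}}{26955}$ ($F = - \frac{\sqrt{\frac{1}{8985} + 17936}}{3} = - \frac{\sqrt{\frac{161154961}{8985}}}{3} = - \frac{\frac{1}{8985} \sqrt{1447977324585}}{3} = - \frac{\sqrt{1447977324585}}{26955} \approx -44.642$)
$\left(-23956 + Q{\left(-11 \right)}\right) \left(35815 + F\right) = \left(-23956 + \left(-11\right)^{2}\right) \left(35815 - \frac{\sqrt{1447977324585}}{26955}\right) = \left(-23956 + 121\right) \left(35815 - \frac{\sqrt{1447977324585}}{26955}\right) = - 23835 \left(35815 - \frac{\sqrt{1447977324585}}{26955}\right) = -853650525 + \frac{1589 \sqrt{1447977324585}}{1797}$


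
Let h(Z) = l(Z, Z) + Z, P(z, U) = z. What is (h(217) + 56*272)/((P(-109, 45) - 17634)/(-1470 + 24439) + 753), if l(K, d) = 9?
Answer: 3008939/146423 ≈ 20.550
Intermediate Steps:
h(Z) = 9 + Z
(h(217) + 56*272)/((P(-109, 45) - 17634)/(-1470 + 24439) + 753) = ((9 + 217) + 56*272)/((-109 - 17634)/(-1470 + 24439) + 753) = (226 + 15232)/(-17743/22969 + 753) = 15458/(-17743*1/22969 + 753) = 15458/(-17743/22969 + 753) = 15458/(17277914/22969) = 15458*(22969/17277914) = 3008939/146423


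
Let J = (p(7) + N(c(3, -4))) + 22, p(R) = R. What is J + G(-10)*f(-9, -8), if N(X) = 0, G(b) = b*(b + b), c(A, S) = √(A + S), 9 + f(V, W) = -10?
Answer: -3771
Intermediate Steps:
f(V, W) = -19 (f(V, W) = -9 - 10 = -19)
G(b) = 2*b² (G(b) = b*(2*b) = 2*b²)
J = 29 (J = (7 + 0) + 22 = 7 + 22 = 29)
J + G(-10)*f(-9, -8) = 29 + (2*(-10)²)*(-19) = 29 + (2*100)*(-19) = 29 + 200*(-19) = 29 - 3800 = -3771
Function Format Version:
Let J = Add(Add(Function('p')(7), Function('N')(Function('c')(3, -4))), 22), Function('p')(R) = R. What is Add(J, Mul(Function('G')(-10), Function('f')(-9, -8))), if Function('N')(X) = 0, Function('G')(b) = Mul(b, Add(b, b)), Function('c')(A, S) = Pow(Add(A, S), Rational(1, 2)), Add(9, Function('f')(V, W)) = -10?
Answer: -3771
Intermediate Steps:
Function('f')(V, W) = -19 (Function('f')(V, W) = Add(-9, -10) = -19)
Function('G')(b) = Mul(2, Pow(b, 2)) (Function('G')(b) = Mul(b, Mul(2, b)) = Mul(2, Pow(b, 2)))
J = 29 (J = Add(Add(7, 0), 22) = Add(7, 22) = 29)
Add(J, Mul(Function('G')(-10), Function('f')(-9, -8))) = Add(29, Mul(Mul(2, Pow(-10, 2)), -19)) = Add(29, Mul(Mul(2, 100), -19)) = Add(29, Mul(200, -19)) = Add(29, -3800) = -3771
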